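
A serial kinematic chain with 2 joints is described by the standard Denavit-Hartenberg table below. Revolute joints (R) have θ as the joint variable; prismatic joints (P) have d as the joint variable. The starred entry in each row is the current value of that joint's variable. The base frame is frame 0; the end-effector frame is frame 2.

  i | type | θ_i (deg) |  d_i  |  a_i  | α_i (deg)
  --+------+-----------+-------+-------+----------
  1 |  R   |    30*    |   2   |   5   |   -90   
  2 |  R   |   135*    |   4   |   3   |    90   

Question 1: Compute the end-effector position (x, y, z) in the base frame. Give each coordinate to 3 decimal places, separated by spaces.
after link 1: o_1 = (4.3301, 2.5000, 2.0000)
after link 2: o_2 = (0.4930, 4.9034, -0.1213)

0.493 4.903 -0.121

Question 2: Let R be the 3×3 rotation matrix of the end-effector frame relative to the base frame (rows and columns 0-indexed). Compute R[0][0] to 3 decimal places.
-0.612

End-effector x-axis (col 0 of R) = (-0.6124,-0.3536,-0.7071)
R[0][0] = -0.6124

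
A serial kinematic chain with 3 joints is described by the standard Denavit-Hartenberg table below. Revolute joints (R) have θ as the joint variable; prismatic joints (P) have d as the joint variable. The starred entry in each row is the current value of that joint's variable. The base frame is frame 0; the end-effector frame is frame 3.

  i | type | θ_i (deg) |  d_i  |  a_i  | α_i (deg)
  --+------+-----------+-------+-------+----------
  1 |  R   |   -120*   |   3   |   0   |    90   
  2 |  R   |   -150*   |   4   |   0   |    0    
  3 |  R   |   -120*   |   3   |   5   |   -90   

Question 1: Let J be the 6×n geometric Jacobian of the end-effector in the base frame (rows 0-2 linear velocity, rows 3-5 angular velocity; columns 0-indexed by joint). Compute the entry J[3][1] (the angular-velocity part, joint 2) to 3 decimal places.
axis z_1 = (-0.8660,0.5000,0.0000); lever o_n−o_1 = (-6.0622,3.5000,5.0000)
cross product → J_v[:, 1] = (2.5000,4.3301,-0.0000)
J_ω[:, 1] = z_1
entry J[3][1] = -0.8660

-0.866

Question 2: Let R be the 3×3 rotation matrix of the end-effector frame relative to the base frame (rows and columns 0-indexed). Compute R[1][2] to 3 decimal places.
End-effector z-axis (col 2 of R) = (0.5000,0.8660,-0.0000)
R[1][2] = 0.8660

0.866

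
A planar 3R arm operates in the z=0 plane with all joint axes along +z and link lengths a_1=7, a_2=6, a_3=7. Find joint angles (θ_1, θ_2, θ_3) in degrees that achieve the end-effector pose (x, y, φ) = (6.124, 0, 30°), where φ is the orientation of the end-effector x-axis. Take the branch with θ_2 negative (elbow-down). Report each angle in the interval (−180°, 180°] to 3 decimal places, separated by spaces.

-30.006 -150.000 -149.994

wrist centre = target − a_3·(cos φ, sin φ) = (0.0618, -3.5000)
cos θ_2 = (12.2538−7²−6²)/(2·7·6) = -0.8660; θ_2 = -150.0001° (elbow-down)
β = atan2(-3.5000,0.0618) = -88.9881°; ψ = atan2(-3.0000,1.8038) = -58.9822°
θ_1 = β − ψ = -30.0058°
θ_3 = φ − θ_1 − θ_2 = -149.9941° (wrapped to (-180°,180°])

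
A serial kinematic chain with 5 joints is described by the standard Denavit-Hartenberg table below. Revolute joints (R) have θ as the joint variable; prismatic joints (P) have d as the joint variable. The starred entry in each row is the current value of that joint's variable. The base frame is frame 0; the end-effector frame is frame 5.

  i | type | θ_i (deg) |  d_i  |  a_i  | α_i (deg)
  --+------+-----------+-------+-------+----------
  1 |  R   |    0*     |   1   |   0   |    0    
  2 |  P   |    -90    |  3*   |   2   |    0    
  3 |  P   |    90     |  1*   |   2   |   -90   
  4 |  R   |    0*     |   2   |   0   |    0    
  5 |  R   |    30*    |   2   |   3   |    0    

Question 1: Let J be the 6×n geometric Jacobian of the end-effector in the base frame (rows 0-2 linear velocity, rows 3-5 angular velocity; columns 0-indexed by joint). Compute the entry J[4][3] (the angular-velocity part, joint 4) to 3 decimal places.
1.000

axis z_3 = (0.0000,1.0000,0.0000); lever o_n−o_3 = (2.5981,4.0000,-1.5000)
cross product → J_v[:, 3] = (-1.5000,0.0000,-2.5981)
J_ω[:, 3] = z_3
entry J[4][3] = 1.0000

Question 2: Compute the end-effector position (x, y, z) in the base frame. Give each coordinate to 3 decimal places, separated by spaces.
4.598 2.000 3.500

after link 1: o_1 = (0.0000, 0.0000, 1.0000)
after link 2: o_2 = (0.0000, -2.0000, 4.0000)
after link 3: o_3 = (2.0000, -2.0000, 5.0000)
after link 4: o_4 = (2.0000, 0.0000, 5.0000)
after link 5: o_5 = (4.5981, 2.0000, 3.5000)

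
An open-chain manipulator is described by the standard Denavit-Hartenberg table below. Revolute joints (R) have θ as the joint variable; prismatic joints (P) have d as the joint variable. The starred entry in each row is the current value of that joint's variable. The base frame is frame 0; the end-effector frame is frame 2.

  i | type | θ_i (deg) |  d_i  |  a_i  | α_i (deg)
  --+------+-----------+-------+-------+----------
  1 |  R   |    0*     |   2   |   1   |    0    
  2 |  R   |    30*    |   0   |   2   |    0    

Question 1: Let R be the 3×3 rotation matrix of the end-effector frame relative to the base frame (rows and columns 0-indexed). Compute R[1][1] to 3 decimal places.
0.866

End-effector y-axis (col 1 of R) = (-0.5000,0.8660,0.0000)
R[1][1] = 0.8660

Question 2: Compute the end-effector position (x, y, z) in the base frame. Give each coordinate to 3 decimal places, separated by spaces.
after link 1: o_1 = (1.0000, 0.0000, 2.0000)
after link 2: o_2 = (2.7321, 1.0000, 2.0000)

2.732 1.000 2.000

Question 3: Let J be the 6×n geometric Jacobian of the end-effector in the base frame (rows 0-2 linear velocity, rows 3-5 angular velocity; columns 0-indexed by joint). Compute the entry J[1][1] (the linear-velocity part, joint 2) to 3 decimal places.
axis z_1 = (0.0000,0.0000,1.0000); lever o_n−o_1 = (1.7321,1.0000,0.0000)
cross product → J_v[:, 1] = (-1.0000,1.7321,0.0000)
J_ω[:, 1] = z_1
entry J[1][1] = 1.7321

1.732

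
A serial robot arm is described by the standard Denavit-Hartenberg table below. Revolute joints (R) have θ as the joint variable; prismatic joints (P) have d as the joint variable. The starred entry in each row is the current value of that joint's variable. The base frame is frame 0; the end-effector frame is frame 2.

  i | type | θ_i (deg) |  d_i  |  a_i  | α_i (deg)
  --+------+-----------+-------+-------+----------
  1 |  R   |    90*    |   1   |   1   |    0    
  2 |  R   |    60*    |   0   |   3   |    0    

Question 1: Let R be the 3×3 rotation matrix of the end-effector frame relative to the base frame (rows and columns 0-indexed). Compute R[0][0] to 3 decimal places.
-0.866

End-effector x-axis (col 0 of R) = (-0.8660,0.5000,0.0000)
R[0][0] = -0.8660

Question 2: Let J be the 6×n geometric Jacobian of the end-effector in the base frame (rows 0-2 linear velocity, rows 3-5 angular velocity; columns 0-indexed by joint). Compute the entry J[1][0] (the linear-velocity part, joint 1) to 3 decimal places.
-2.598

axis z_0 = ẑ; lever o_n−o_0 = (-2.5981,2.5000,1.0000)
cross product → J_v[:, 0] = (-2.5000,-2.5981,0.0000)
J_ω[:, 0] = z_0
entry J[1][0] = -2.5981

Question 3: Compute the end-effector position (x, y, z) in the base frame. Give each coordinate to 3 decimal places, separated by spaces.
after link 1: o_1 = (0.0000, 1.0000, 1.0000)
after link 2: o_2 = (-2.5981, 2.5000, 1.0000)

-2.598 2.500 1.000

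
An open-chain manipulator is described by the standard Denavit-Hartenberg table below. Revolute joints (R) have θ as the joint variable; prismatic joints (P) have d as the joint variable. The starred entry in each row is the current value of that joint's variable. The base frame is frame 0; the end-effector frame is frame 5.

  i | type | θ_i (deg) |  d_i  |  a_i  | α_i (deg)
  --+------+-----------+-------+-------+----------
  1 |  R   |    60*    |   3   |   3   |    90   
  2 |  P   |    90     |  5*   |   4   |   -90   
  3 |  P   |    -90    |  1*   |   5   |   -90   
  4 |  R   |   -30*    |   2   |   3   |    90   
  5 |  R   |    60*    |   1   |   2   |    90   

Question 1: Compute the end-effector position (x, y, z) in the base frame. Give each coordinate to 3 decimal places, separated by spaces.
10.794 -7.232 10.732

after link 1: o_1 = (1.5000, 2.5981, 3.0000)
after link 2: o_2 = (5.8301, 0.0981, 7.0000)
after link 3: o_3 = (9.6603, -3.2679, 7.0000)
after link 4: o_4 = (11.1603, -5.8660, 9.0000)
after link 5: o_5 = (10.7942, -7.2321, 10.7321)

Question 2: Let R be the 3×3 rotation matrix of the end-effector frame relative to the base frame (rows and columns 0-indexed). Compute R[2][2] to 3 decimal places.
-0.500

End-effector z-axis (col 2 of R) = (0.4330,-0.7500,-0.5000)
R[2][2] = -0.5000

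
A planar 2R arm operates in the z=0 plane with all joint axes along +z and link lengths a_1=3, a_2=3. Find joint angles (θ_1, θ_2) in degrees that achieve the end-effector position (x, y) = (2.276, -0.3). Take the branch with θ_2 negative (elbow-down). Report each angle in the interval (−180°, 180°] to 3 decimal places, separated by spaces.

59.995 -135.009

cos θ_2 = (5.2702−3²−3²)/(2·3·3) = -0.7072; θ_2 = -135.0086° (elbow-down)
β = atan2(-0.3000,2.2760) = -7.5089°; ψ = atan2(-2.1210,0.8784) = -67.5043°
θ_1 = β − ψ = 59.9954°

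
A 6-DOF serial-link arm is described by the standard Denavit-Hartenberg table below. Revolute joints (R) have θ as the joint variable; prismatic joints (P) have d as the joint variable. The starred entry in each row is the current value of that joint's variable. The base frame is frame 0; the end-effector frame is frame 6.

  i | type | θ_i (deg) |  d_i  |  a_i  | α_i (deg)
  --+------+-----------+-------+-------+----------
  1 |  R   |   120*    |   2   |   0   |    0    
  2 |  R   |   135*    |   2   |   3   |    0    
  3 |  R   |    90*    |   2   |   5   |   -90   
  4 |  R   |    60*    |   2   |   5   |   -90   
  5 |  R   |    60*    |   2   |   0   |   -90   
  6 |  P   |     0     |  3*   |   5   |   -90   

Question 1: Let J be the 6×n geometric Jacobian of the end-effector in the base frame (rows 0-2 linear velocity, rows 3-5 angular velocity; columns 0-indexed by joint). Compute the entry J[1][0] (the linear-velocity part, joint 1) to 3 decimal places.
3.756

axis z_0 = ẑ; lever o_n−o_0 = (3.7563,-8.0776,0.7548)
cross product → J_v[:, 0] = (8.0776,3.7563,-0.0000)
J_ω[:, 0] = z_0
entry J[1][0] = 3.7563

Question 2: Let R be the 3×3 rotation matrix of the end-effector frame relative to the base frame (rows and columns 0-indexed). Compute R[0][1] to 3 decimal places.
End-effector y-axis (col 1 of R) = (0.5477,0.3709,-0.7500)
R[0][1] = 0.5477

0.548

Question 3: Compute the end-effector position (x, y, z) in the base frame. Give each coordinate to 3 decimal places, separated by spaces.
after link 1: o_1 = (0.0000, 0.0000, 2.0000)
after link 2: o_2 = (-0.7765, -2.8978, 4.0000)
after link 3: o_3 = (4.0532, -4.1919, 6.0000)
after link 4: o_4 = (6.9856, -2.9071, 1.6699)
after link 5: o_5 = (5.3126, -2.4588, 0.6699)
after link 6: o_6 = (3.7563, -8.0776, 0.7548)

3.756 -8.078 0.755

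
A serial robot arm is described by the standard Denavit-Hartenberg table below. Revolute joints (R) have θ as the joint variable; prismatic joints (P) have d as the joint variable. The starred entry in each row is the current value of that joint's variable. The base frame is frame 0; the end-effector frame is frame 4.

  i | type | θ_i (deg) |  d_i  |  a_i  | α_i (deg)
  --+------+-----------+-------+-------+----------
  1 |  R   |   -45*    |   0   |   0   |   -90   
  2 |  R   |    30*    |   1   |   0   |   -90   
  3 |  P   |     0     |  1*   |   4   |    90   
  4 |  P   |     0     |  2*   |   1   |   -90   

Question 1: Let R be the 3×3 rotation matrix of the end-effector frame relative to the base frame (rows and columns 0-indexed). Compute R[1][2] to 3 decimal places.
0.354

End-effector z-axis (col 2 of R) = (-0.3536,0.3536,-0.8660)
R[1][2] = 0.3536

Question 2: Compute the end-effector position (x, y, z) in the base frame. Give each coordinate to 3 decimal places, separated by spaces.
after link 1: o_1 = (0.0000, 0.0000, 0.0000)
after link 2: o_2 = (0.7071, 0.7071, 0.0000)
after link 3: o_3 = (2.8030, -1.3888, -2.8660)
after link 4: o_4 = (4.8296, -0.5870, -3.3660)

4.830 -0.587 -3.366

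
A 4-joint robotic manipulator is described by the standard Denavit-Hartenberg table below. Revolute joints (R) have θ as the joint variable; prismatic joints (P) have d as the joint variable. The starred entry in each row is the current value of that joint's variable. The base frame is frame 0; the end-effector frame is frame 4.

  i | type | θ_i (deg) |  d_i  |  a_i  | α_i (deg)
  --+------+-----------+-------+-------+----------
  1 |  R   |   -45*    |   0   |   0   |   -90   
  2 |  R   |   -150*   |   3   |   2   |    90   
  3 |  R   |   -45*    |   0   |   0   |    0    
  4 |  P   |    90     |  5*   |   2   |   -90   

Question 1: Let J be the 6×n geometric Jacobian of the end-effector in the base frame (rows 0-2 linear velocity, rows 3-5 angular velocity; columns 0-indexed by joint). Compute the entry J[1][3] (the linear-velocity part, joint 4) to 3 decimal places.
0.354

prismatic axis z_3 = (-0.3536,0.3536,-0.8660)
J_v[:, 3] = z_3; J_ω[:, 3] = (0,0,0)
entry J[1][3] = 0.3536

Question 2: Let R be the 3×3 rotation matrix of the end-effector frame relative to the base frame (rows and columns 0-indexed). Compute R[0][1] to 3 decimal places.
0.354

End-effector y-axis (col 1 of R) = (0.3536,-0.3536,0.8660)
R[0][1] = 0.3536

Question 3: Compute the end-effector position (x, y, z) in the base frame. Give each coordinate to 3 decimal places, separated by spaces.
-0.737 6.980 -2.623

after link 1: o_1 = (0.0000, 0.0000, 0.0000)
after link 2: o_2 = (0.8966, 3.3461, 1.0000)
after link 3: o_3 = (0.8966, 3.3461, 1.0000)
after link 4: o_4 = (-0.7372, 6.9799, -2.6230)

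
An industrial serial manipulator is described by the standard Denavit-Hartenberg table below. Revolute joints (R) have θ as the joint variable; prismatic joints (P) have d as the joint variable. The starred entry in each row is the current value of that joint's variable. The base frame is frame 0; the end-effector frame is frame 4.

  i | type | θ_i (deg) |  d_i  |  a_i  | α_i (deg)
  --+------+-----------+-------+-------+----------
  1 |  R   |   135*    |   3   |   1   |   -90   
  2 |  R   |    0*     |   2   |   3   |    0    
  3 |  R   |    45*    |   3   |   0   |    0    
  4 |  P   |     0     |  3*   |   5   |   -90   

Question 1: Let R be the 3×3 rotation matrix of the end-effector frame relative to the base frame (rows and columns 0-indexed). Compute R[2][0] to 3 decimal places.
-0.707

End-effector x-axis (col 0 of R) = (-0.5000,0.5000,-0.7071)
R[2][0] = -0.7071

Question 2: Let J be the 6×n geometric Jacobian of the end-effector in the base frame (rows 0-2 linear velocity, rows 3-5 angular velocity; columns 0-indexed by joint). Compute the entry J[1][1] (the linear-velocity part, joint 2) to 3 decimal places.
-2.500

axis z_1 = (-0.7071,-0.7071,0.0000); lever o_n−o_1 = (-10.2782,-1.0355,-3.5355)
cross product → J_v[:, 1] = (2.5000,-2.5000,-6.5355)
J_ω[:, 1] = z_1
entry J[1][1] = -2.5000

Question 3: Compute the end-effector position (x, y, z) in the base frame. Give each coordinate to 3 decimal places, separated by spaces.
-10.985 -0.328 -0.536

after link 1: o_1 = (-0.7071, 0.7071, 3.0000)
after link 2: o_2 = (-4.2426, 1.4142, 3.0000)
after link 3: o_3 = (-6.3640, -0.7071, 3.0000)
after link 4: o_4 = (-10.9853, -0.3284, -0.5355)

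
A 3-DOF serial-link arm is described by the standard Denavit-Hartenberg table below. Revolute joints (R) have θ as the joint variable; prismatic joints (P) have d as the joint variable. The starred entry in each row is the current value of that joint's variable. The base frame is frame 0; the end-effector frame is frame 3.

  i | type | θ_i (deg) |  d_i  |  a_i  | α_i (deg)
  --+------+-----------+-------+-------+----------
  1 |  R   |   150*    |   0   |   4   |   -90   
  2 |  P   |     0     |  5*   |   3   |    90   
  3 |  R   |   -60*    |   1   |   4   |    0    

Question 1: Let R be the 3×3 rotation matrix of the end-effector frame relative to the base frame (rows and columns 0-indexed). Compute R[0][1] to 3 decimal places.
End-effector y-axis (col 1 of R) = (-1.0000,-0.0000,0.0000)
R[0][1] = -1.0000

-1.000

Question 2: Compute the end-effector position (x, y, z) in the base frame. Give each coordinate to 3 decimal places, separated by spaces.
after link 1: o_1 = (-3.4641, 2.0000, 0.0000)
after link 2: o_2 = (-8.5622, -0.8301, 0.0000)
after link 3: o_3 = (-8.5622, 3.1699, 1.0000)

-8.562 3.170 1.000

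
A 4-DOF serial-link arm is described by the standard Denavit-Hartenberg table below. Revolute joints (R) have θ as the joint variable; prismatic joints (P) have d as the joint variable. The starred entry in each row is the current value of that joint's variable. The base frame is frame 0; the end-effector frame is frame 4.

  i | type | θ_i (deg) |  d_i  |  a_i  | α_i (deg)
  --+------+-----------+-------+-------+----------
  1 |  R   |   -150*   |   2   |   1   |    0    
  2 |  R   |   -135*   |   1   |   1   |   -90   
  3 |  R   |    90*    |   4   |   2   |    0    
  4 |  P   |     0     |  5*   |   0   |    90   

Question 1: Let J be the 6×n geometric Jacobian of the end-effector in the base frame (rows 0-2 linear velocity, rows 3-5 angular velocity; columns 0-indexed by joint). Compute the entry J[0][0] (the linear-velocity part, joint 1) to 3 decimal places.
axis z_0 = ẑ; lever o_n−o_0 = (-9.3005,2.7953,1.0000)
cross product → J_v[:, 0] = (-2.7953,-9.3005,0.0000)
J_ω[:, 0] = z_0
entry J[0][0] = -2.7953

-2.795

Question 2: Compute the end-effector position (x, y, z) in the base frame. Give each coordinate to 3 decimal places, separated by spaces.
-9.301 2.795 1.000

after link 1: o_1 = (-0.8660, -0.5000, 2.0000)
after link 2: o_2 = (-0.6072, 0.4659, 3.0000)
after link 3: o_3 = (-4.4709, 1.5012, 1.0000)
after link 4: o_4 = (-9.3005, 2.7953, 1.0000)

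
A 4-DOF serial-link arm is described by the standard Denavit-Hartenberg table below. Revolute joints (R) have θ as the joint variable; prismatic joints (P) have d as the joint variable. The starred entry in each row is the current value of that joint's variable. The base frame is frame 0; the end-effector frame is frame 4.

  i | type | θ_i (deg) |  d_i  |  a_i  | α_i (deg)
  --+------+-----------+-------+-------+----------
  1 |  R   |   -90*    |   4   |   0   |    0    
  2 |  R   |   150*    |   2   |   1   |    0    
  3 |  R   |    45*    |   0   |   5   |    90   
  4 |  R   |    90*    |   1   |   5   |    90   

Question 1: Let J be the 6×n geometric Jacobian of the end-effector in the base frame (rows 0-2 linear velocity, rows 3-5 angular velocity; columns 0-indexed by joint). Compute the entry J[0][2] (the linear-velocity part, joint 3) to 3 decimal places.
-5.088

axis z_2 = (0.0000,0.0000,1.0000); lever o_n−o_2 = (-0.3282,5.0884,5.0000)
cross product → J_v[:, 2] = (-5.0884,-0.3282,0.0000)
J_ω[:, 2] = z_2
entry J[0][2] = -5.0884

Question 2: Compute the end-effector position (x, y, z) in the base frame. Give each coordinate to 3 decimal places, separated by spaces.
0.172 5.954 11.000

after link 1: o_1 = (0.0000, 0.0000, 4.0000)
after link 2: o_2 = (0.5000, 0.8660, 6.0000)
after link 3: o_3 = (-0.7941, 5.6957, 6.0000)
after link 4: o_4 = (0.1718, 5.9545, 11.0000)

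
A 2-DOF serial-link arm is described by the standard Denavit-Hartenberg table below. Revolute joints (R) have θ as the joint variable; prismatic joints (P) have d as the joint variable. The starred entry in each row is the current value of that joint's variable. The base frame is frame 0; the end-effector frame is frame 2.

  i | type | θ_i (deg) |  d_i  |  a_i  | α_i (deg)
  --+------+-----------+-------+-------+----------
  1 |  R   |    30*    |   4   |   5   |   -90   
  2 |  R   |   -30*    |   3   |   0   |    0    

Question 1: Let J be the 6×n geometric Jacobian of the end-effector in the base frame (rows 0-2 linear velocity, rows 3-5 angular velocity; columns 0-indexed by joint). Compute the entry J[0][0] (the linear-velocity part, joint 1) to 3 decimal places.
-5.098

axis z_0 = ẑ; lever o_n−o_0 = (2.8301,5.0981,4.0000)
cross product → J_v[:, 0] = (-5.0981,2.8301,0.0000)
J_ω[:, 0] = z_0
entry J[0][0] = -5.0981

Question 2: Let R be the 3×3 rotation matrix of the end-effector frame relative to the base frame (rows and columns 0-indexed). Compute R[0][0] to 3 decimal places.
End-effector x-axis (col 0 of R) = (0.7500,0.4330,0.5000)
R[0][0] = 0.7500

0.750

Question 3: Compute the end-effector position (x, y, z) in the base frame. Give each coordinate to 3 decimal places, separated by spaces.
2.830 5.098 4.000

after link 1: o_1 = (4.3301, 2.5000, 4.0000)
after link 2: o_2 = (2.8301, 5.0981, 4.0000)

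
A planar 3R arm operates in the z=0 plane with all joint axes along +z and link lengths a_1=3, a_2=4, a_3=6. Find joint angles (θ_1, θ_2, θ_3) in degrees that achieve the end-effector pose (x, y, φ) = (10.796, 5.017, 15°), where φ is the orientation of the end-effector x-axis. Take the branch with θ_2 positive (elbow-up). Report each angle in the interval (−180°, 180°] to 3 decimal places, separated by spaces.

0.005 59.988 -44.993

wrist centre = target − a_3·(cos φ, sin φ) = (5.0004, 3.4641)
cos θ_2 = (37.0043−3²−4²)/(2·3·4) = 0.5002; θ_2 = 59.9880° (elbow-up)
β = atan2(3.4641,5.0004) = 34.7125°; ψ = atan2(3.4637,5.0007) = 34.7079°
θ_1 = β − ψ = 0.0046°
θ_3 = φ − θ_1 − θ_2 = -44.9926° (wrapped to (-180°,180°])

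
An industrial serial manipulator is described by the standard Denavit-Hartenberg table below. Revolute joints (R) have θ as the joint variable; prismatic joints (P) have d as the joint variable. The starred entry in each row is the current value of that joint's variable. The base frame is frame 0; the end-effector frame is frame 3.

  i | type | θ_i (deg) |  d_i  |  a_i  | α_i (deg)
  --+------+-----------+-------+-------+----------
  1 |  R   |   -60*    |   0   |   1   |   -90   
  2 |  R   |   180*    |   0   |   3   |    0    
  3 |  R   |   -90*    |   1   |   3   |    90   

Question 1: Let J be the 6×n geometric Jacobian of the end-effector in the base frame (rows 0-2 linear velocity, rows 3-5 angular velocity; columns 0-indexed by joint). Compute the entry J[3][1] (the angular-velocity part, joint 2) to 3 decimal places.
0.866

axis z_1 = (0.8660,0.5000,0.0000); lever o_n−o_1 = (-0.6340,3.0981,-3.0000)
cross product → J_v[:, 1] = (-1.5000,2.5981,3.0000)
J_ω[:, 1] = z_1
entry J[3][1] = 0.8660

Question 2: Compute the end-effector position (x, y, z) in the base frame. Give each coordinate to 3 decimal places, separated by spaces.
-0.134 2.232 -3.000

after link 1: o_1 = (0.5000, -0.8660, 0.0000)
after link 2: o_2 = (-1.0000, 1.7321, -0.0000)
after link 3: o_3 = (-0.1340, 2.2321, -3.0000)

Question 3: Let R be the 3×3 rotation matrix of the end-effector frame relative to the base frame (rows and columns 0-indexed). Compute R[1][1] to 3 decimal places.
End-effector y-axis (col 1 of R) = (0.8660,0.5000,0.0000)
R[1][1] = 0.5000

0.500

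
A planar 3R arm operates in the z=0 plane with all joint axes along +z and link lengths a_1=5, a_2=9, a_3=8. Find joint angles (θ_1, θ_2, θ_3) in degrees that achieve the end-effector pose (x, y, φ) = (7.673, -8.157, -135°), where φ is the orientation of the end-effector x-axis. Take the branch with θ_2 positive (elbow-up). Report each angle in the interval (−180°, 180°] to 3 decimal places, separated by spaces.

wrist centre = target − a_3·(cos φ, sin φ) = (13.3299, -2.5001)
cos θ_2 = (183.9357−5²−9²)/(2·5·9) = 0.8660; θ_2 = 30.0083° (elbow-up)
β = atan2(-2.5001,13.3299) = -10.6230°; ψ = atan2(4.5011,12.7936) = 19.3833°
θ_1 = β − ψ = -30.0063°
θ_3 = φ − θ_1 − θ_2 = -135.0021° (wrapped to (-180°,180°])

-30.006 30.008 -135.002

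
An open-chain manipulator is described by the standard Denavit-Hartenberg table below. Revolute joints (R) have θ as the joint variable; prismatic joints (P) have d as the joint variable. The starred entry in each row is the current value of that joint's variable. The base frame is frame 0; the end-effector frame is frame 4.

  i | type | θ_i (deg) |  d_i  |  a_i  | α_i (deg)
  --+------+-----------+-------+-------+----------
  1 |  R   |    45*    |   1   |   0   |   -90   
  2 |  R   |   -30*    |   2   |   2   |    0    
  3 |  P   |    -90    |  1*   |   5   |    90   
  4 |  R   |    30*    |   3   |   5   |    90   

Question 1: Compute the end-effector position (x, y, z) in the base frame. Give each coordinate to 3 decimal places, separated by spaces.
-7.800 -0.022 8.580

after link 1: o_1 = (0.0000, 0.0000, 1.0000)
after link 2: o_2 = (-0.1895, 2.6390, 2.0000)
after link 3: o_3 = (-2.6643, 1.5783, 6.3301)
after link 4: o_4 = (-7.8002, -0.0220, 8.5801)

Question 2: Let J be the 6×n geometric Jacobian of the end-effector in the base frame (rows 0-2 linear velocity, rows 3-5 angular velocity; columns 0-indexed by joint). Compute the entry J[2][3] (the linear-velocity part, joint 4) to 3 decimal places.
-2.165

axis z_3 = (-0.6124,-0.6124,-0.5000); lever o_n−o_3 = (-5.1358,-1.6003,2.2500)
cross product → J_v[:, 3] = (-2.1780,3.9457,-2.1651)
J_ω[:, 3] = z_3
entry J[2][3] = -2.1651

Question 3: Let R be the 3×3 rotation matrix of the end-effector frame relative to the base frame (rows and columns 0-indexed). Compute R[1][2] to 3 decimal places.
-0.789

End-effector z-axis (col 2 of R) = (0.4356,-0.7891,0.4330)
R[1][2] = -0.7891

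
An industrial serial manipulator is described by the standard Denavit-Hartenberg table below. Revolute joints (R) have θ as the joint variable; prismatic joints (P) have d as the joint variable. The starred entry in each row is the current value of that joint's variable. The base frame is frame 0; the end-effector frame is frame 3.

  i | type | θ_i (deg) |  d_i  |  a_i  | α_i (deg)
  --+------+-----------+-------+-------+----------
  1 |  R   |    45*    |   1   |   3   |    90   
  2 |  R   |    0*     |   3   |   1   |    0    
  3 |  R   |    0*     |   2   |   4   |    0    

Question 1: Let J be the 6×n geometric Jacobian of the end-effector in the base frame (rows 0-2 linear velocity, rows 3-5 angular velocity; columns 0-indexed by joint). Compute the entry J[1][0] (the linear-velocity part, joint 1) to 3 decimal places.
9.192

axis z_0 = ẑ; lever o_n−o_0 = (9.1924,2.1213,1.0000)
cross product → J_v[:, 0] = (-2.1213,9.1924,0.0000)
J_ω[:, 0] = z_0
entry J[1][0] = 9.1924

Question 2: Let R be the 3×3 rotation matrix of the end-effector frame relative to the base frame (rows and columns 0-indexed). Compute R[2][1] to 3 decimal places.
1.000

End-effector y-axis (col 1 of R) = (-0.0000,0.0000,1.0000)
R[2][1] = 1.0000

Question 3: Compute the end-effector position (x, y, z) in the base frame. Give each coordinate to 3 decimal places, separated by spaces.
after link 1: o_1 = (2.1213, 2.1213, 1.0000)
after link 2: o_2 = (4.9497, 0.7071, 1.0000)
after link 3: o_3 = (9.1924, 2.1213, 1.0000)

9.192 2.121 1.000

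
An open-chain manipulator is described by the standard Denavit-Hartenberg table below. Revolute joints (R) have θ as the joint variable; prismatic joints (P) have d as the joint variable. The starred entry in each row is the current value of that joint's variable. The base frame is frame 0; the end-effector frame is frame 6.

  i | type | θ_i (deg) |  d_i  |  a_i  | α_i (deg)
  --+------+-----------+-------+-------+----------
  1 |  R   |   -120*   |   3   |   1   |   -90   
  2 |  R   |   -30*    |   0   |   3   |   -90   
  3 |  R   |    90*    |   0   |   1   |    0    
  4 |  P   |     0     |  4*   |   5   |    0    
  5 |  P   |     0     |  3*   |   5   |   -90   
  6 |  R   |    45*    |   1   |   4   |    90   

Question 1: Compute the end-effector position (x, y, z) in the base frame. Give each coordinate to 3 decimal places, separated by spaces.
-14.385 2.742 0.387

after link 1: o_1 = (-0.5000, -0.8660, 3.0000)
after link 2: o_2 = (-1.7990, -3.1160, 4.5000)
after link 3: o_3 = (-2.6651, -2.6160, 4.5000)
after link 4: o_4 = (-7.9952, -1.8481, 1.0359)
after link 5: o_5 = (-13.0753, -0.6471, -1.5622)
after link 6: o_6 = (-14.3847, 2.7418, 0.3873)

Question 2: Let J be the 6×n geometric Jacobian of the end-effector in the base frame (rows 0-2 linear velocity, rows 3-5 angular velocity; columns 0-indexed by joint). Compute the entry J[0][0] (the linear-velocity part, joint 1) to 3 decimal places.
axis z_0 = ẑ; lever o_n−o_0 = (-14.3847,2.7418,0.3873)
cross product → J_v[:, 0] = (-2.7418,-14.3847,0.0000)
J_ω[:, 0] = z_0
entry J[0][0] = -2.7418

-2.742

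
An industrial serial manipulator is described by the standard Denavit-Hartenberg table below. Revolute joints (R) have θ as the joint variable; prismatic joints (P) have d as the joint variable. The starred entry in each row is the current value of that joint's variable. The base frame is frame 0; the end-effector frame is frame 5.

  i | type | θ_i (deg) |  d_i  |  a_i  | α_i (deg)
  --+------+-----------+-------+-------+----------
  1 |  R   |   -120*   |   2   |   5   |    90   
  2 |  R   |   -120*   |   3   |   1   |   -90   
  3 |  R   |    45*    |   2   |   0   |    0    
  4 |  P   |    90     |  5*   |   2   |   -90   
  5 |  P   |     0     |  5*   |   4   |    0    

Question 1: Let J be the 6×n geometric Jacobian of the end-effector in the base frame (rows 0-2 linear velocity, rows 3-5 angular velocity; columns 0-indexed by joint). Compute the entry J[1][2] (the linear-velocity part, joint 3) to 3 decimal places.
axis z_2 = (-0.4330,-0.7500,-0.5000); lever o_n−o_2 = (-4.3633,-8.9716,3.2361)
cross product → J_v[:, 2] = (-6.9129,3.5829,0.6124)
J_ω[:, 2] = z_2
entry J[1][2] = 3.5829

3.583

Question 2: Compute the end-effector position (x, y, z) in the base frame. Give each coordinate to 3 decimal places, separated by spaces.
after link 1: o_1 = (-2.5000, -4.3301, 2.0000)
after link 2: o_2 = (-4.8481, -2.3971, 1.1340)
after link 3: o_3 = (-5.7141, -3.8971, 0.1340)
after link 4: o_4 = (-7.0080, -8.9666, -1.1413)
after link 5: o_5 = (-9.2113, -11.3687, 4.3701)

-9.211 -11.369 4.370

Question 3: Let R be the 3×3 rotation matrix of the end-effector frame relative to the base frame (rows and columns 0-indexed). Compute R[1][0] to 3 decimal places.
-0.660

End-effector x-axis (col 0 of R) = (0.4356,-0.6597,0.6124)
R[1][0] = -0.6597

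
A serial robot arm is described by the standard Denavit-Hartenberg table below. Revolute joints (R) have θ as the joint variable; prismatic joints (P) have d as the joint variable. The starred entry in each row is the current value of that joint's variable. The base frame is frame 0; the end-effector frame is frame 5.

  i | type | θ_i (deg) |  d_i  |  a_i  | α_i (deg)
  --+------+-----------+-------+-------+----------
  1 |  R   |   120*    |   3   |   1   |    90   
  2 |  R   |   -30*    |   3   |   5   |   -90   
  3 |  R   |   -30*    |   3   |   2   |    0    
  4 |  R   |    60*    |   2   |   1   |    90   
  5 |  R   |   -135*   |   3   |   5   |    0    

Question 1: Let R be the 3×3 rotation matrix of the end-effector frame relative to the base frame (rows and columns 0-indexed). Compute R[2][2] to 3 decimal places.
-0.250

End-effector z-axis (col 2 of R) = (0.5335,0.8080,-0.2500)
R[2][2] = -0.2500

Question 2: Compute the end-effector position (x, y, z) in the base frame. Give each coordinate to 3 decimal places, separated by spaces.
3.332 9.960 1.250

after link 1: o_1 = (-0.5000, 0.8660, 3.0000)
after link 2: o_2 = (-0.0670, 6.1160, 0.5000)
after link 3: o_3 = (-0.7010, 9.2141, 2.2321)
after link 4: o_4 = (-2.0090, 10.4796, 3.5311)
after link 5: o_5 = (3.3321, 9.9602, 1.2502)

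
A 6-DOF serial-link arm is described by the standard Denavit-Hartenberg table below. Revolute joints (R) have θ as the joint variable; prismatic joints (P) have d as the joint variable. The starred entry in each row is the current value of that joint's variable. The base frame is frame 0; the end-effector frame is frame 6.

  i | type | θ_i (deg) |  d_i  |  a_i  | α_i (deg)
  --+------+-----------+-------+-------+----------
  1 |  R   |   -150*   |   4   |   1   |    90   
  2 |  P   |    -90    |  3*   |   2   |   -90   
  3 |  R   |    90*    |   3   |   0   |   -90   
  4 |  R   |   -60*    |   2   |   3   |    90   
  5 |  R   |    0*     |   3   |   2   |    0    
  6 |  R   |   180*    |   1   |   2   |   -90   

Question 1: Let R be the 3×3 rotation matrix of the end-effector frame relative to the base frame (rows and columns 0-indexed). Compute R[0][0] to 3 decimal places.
End-effector x-axis (col 0 of R) = (0.5000,0.8660,0.0000)
R[0][0] = 0.5000

0.500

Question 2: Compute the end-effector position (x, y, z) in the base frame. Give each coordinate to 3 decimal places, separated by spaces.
-9.928 -0.000 4.000

after link 1: o_1 = (-0.8660, -0.5000, 4.0000)
after link 2: o_2 = (-2.3660, 2.0981, 2.0000)
after link 3: o_3 = (-4.9641, 0.5981, 2.0000)
after link 4: o_4 = (-6.4641, -2.0000, 4.0000)
after link 5: o_5 = (-10.0622, -2.2321, 4.0000)
after link 6: o_6 = (-9.9282, -0.0000, 4.0000)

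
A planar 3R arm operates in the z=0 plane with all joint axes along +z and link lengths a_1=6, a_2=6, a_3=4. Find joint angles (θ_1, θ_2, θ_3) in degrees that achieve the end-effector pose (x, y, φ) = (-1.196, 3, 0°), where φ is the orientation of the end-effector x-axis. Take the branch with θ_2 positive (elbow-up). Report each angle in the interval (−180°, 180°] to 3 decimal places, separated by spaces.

wrist centre = target − a_3·(cos φ, sin φ) = (-5.1960, 3.0000)
cos θ_2 = (35.9984−6²−6²)/(2·6·6) = -0.5000; θ_2 = 120.0015° (elbow-up)
β = atan2(3.0000,-5.1960) = 149.9993°; ψ = atan2(5.1961,2.9999) = 60.0007°
θ_1 = β − ψ = 89.9985°
θ_3 = φ − θ_1 − θ_2 = 150.0000° (wrapped to (-180°,180°])

89.999 120.001 150.000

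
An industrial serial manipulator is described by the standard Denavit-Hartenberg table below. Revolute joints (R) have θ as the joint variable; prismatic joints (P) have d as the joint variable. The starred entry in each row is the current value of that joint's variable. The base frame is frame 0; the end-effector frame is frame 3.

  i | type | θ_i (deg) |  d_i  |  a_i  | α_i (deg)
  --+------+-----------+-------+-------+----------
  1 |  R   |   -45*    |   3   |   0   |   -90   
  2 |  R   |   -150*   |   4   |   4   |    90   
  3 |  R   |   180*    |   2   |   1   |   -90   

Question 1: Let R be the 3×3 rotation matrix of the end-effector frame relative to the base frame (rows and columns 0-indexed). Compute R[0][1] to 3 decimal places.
0.354

End-effector y-axis (col 1 of R) = (0.3536,-0.3536,0.8660)
R[0][1] = 0.3536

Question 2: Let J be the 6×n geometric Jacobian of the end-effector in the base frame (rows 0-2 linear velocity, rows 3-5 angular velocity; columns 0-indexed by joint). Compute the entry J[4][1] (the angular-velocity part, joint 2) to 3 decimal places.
axis z_1 = (0.7071,0.7071,0.0000); lever o_n−o_1 = (0.2842,5.3727,-0.2321)
cross product → J_v[:, 1] = (-0.1641,0.1641,3.5981)
J_ω[:, 1] = z_1
entry J[4][1] = 0.7071

0.707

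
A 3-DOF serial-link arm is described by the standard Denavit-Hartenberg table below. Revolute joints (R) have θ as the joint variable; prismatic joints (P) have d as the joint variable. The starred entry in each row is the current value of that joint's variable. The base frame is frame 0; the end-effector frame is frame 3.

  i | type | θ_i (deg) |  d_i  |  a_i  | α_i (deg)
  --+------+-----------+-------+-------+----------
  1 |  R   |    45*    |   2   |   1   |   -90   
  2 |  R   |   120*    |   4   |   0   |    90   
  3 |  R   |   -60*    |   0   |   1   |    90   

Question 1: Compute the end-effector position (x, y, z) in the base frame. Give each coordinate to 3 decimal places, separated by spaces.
-1.686 2.746 1.567

after link 1: o_1 = (0.7071, 0.7071, 2.0000)
after link 2: o_2 = (-2.1213, 3.5355, 2.0000)
after link 3: o_3 = (-1.6857, 2.7464, 1.5670)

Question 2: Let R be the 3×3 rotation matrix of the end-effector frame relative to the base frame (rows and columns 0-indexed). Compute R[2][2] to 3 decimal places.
0.750

End-effector z-axis (col 2 of R) = (0.6597,-0.0474,0.7500)
R[2][2] = 0.7500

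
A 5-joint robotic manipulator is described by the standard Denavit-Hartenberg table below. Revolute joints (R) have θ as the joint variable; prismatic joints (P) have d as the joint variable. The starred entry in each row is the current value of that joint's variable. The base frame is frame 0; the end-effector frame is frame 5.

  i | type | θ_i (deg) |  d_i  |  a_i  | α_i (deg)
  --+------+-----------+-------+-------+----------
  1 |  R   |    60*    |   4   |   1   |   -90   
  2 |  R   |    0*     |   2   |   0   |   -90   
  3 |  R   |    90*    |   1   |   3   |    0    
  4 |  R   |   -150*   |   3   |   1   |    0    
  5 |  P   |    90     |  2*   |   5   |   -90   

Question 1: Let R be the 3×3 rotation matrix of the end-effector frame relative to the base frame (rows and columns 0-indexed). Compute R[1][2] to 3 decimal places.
End-effector z-axis (col 2 of R) = (0.5000,-0.8660,-0.0000)
R[1][2] = -0.8660

-0.866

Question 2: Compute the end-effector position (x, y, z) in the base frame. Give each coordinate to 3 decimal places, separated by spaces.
5.196 3.732 -2.000

after link 1: o_1 = (0.5000, 0.8660, 4.0000)
after link 2: o_2 = (-1.2321, 1.8660, 4.0000)
after link 3: o_3 = (1.3660, 0.3660, 3.0000)
after link 4: o_4 = (0.8660, 1.2321, -0.0000)
after link 5: o_5 = (5.1962, 3.7321, -2.0000)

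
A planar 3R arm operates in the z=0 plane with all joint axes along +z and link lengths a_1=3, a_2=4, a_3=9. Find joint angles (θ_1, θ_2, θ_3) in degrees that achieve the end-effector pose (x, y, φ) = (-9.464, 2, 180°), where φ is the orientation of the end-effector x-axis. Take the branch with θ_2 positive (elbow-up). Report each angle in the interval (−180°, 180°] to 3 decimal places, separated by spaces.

-0.003 150.000 30.003

wrist centre = target − a_3·(cos φ, sin φ) = (-0.4640, 2.0000)
cos θ_2 = (4.2153−3²−4²)/(2·3·4) = -0.8660; θ_2 = 150.0005° (elbow-up)
β = atan2(2.0000,-0.4640) = 103.0616°; ψ = atan2(2.0000,-0.4641) = 103.0649°
θ_1 = β − ψ = -0.0034°
θ_3 = φ − θ_1 − θ_2 = 30.0029° (wrapped to (-180°,180°])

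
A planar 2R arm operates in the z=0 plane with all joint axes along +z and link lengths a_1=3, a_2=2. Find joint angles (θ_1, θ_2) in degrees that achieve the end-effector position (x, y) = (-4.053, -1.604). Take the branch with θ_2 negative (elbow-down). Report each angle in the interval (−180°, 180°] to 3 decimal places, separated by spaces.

cos θ_2 = (18.9996−3²−2²)/(2·3·2) = 0.5000; θ_2 = -60.0021° (elbow-down)
β = atan2(-1.6040,-4.0530) = -158.4085°; ψ = atan2(-1.7321,3.9999) = -23.4140°
θ_1 = β − ψ = -134.9945°

-134.995 -60.002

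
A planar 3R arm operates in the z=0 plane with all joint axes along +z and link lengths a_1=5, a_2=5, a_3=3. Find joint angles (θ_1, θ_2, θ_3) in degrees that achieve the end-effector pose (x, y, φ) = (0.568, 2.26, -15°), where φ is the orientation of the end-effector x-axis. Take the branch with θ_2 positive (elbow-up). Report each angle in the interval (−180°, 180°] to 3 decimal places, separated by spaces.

wrist centre = target − a_3·(cos φ, sin φ) = (-2.3298, 3.0365)
cos θ_2 = (14.6479−5²−5²)/(2·5·5) = -0.7070; θ_2 = 134.9947° (elbow-up)
β = atan2(3.0365,-2.3298) = 127.4979°; ψ = atan2(3.5359,1.4648) = 67.4973°
θ_1 = β − ψ = 60.0005°
θ_3 = φ − θ_1 − θ_2 = 150.0048° (wrapped to (-180°,180°])

60.001 134.995 150.005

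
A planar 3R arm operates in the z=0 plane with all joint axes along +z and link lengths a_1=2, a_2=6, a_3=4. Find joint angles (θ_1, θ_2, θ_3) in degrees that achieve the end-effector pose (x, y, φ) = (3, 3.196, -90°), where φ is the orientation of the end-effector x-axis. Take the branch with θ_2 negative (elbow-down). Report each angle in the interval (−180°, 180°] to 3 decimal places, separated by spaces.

90.008 -30.010 -149.997

wrist centre = target − a_3·(cos φ, sin φ) = (3.0000, 7.1960)
cos θ_2 = (60.7824−2²−6²)/(2·2·6) = 0.8659; θ_2 = -30.0105° (elbow-down)
β = atan2(7.1960,3.0000) = 67.3688°; ψ = atan2(-3.0009,7.1956) = -22.6387°
θ_1 = β − ψ = 90.0076°
θ_3 = φ − θ_1 − θ_2 = -149.9971° (wrapped to (-180°,180°])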